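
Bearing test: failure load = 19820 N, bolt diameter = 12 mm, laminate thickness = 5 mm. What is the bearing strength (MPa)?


sigma_br = F/(d*h) = 19820/(12*5) = 330.3 MPa

330.3 MPa


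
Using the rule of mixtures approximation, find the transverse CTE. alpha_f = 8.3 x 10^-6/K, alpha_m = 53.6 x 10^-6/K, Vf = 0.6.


alpha_2 = alpha_f*Vf + alpha_m*(1-Vf) = 8.3*0.6 + 53.6*0.4 = 26.4 x 10^-6/K

26.4 x 10^-6/K


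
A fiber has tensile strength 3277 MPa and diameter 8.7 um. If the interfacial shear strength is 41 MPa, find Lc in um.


Lc = sigma_f * d / (2 * tau_i) = 3277 * 8.7 / (2 * 41) = 347.7 um

347.7 um


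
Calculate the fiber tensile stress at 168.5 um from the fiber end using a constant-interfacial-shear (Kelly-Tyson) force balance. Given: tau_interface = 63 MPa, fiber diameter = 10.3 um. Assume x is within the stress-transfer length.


Force balance: sigma_f * (pi*d^2/4) = tau * (pi*d) * x  ->  sigma_f = 4 * tau * x / d
sigma_f = 4 * 63 * 168.5 / 10.3 = 4122.5 MPa

4122.5 MPa


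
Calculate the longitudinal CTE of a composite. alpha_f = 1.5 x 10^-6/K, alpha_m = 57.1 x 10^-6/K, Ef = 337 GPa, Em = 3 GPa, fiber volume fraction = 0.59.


E1 = Ef*Vf + Em*(1-Vf) = 200.06
alpha_1 = (alpha_f*Ef*Vf + alpha_m*Em*(1-Vf))/E1 = 1.84 x 10^-6/K

1.84 x 10^-6/K


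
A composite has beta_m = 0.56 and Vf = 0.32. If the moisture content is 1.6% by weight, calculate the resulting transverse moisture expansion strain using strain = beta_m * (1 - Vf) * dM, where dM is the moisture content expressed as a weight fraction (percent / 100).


dM = 1.6/100 = 0.016
strain = beta_m * (1-Vf) * dM = 0.56 * 0.68 * 0.016 = 0.0060928

0.0060928


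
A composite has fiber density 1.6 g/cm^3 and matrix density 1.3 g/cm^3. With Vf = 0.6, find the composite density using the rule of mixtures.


rho_c = rho_f*Vf + rho_m*(1-Vf) = 1.6*0.6 + 1.3*0.4 = 1.48 g/cm^3

1.48 g/cm^3


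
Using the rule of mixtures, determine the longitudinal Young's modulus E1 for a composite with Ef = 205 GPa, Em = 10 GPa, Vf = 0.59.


E1 = Ef*Vf + Em*(1-Vf) = 205*0.59 + 10*0.41 = 125.05 GPa

125.05 GPa


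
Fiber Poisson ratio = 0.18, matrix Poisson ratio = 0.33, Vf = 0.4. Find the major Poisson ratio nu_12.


nu_12 = nu_f*Vf + nu_m*(1-Vf) = 0.18*0.4 + 0.33*0.6 = 0.27

0.27


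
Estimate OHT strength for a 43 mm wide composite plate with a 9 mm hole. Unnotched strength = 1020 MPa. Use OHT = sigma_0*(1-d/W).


OHT = sigma_0*(1-d/W) = 1020*(1-9/43) = 806.5 MPa

806.5 MPa


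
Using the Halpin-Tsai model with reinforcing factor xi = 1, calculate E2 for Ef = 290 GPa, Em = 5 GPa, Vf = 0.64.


eta = (Ef/Em - 1)/(Ef/Em + xi) = (58.0 - 1)/(58.0 + 1) = 0.9661
E2 = Em*(1+xi*eta*Vf)/(1-eta*Vf) = 21.2 GPa

21.2 GPa


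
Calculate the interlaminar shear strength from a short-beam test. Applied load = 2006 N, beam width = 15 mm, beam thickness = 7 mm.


ILSS = 3F/(4bh) = 3*2006/(4*15*7) = 14.33 MPa

14.33 MPa


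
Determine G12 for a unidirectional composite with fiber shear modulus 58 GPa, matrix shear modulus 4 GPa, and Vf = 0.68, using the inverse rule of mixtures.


1/G12 = Vf/Gf + (1-Vf)/Gm = 0.68/58 + 0.32/4
G12 = 10.9 GPa

10.9 GPa


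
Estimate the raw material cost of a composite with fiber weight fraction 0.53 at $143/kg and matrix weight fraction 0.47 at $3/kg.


Cost = cost_f*Wf + cost_m*Wm = 143*0.53 + 3*0.47 = $77.2/kg

$77.2/kg


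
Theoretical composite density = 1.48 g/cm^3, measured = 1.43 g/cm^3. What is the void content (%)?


Void% = (rho_theo - rho_actual)/rho_theo * 100 = (1.48 - 1.43)/1.48 * 100 = 3.38%

3.38%


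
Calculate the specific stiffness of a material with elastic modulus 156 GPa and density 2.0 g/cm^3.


Specific stiffness = E/rho = 156/2.0 = 78.0 GPa/(g/cm^3)

78.0 GPa/(g/cm^3)


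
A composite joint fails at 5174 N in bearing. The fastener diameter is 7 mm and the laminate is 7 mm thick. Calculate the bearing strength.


sigma_br = F/(d*h) = 5174/(7*7) = 105.6 MPa

105.6 MPa


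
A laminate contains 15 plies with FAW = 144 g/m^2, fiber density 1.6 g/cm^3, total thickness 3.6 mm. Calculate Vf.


Vf = n * FAW / (rho_f * h * 1000) = 15 * 144 / (1.6 * 3.6 * 1000) = 0.375

0.375


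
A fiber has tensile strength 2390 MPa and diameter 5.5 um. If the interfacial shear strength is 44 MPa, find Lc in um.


Lc = sigma_f * d / (2 * tau_i) = 2390 * 5.5 / (2 * 44) = 149.4 um

149.4 um


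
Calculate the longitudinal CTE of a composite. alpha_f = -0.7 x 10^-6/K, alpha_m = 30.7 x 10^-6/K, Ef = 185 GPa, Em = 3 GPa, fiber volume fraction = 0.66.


E1 = Ef*Vf + Em*(1-Vf) = 123.12
alpha_1 = (alpha_f*Ef*Vf + alpha_m*Em*(1-Vf))/E1 = -0.44 x 10^-6/K

-0.44 x 10^-6/K


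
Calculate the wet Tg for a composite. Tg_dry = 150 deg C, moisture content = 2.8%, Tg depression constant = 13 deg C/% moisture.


Tg_wet = Tg_dry - k*moisture = 150 - 13*2.8 = 113.6 deg C

113.6 deg C


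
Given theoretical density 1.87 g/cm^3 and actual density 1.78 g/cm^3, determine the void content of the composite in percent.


Void% = (rho_theo - rho_actual)/rho_theo * 100 = (1.87 - 1.78)/1.87 * 100 = 4.81%

4.81%


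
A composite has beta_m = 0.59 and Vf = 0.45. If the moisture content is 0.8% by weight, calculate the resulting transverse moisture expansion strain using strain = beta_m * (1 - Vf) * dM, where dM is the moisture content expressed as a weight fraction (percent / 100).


dM = 0.8/100 = 0.008
strain = beta_m * (1-Vf) * dM = 0.59 * 0.55 * 0.008 = 0.002596

0.002596


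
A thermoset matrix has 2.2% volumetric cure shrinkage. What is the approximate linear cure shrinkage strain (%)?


Linear shrinkage ≈ vol_shrink/3 = 2.2/3 = 0.733%

0.733%


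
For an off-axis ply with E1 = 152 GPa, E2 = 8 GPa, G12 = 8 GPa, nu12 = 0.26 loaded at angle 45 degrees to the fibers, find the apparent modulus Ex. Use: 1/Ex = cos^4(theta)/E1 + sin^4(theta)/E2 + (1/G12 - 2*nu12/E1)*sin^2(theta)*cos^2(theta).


cos^4(45) = 0.25, sin^4(45) = 0.25, sin^2(45)*cos^2(45) = 0.25
1/G12 - 2*nu12/E1 = 1/8 - 2*0.26/152 = 0.121579 GPa^-1
1/Ex = 0.25/152 + 0.25/8 + 0.121579*0.25 = 0.0632895 GPa^-1
Ex = 15.8 GPa

15.8 GPa


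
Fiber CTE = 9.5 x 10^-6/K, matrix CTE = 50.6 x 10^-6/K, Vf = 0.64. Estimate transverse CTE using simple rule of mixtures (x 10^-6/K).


alpha_2 = alpha_f*Vf + alpha_m*(1-Vf) = 9.5*0.64 + 50.6*0.36 = 24.3 x 10^-6/K

24.3 x 10^-6/K


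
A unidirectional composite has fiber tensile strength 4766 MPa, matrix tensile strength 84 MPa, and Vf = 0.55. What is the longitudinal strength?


sigma_1 = sigma_f*Vf + sigma_m*(1-Vf) = 4766*0.55 + 84*0.45 = 2659.1 MPa

2659.1 MPa


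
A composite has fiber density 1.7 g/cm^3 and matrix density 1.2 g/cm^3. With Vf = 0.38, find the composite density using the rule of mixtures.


rho_c = rho_f*Vf + rho_m*(1-Vf) = 1.7*0.38 + 1.2*0.62 = 1.39 g/cm^3

1.39 g/cm^3


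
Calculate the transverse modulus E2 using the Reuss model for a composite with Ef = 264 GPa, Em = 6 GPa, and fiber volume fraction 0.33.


1/E2 = Vf/Ef + (1-Vf)/Em = 0.33/264 + 0.67/6
E2 = 8.86 GPa

8.86 GPa


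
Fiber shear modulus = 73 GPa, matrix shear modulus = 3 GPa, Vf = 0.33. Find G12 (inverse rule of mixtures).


1/G12 = Vf/Gf + (1-Vf)/Gm = 0.33/73 + 0.67/3
G12 = 4.39 GPa

4.39 GPa


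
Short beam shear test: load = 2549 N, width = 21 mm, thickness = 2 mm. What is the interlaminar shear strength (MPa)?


ILSS = 3F/(4bh) = 3*2549/(4*21*2) = 45.52 MPa

45.52 MPa


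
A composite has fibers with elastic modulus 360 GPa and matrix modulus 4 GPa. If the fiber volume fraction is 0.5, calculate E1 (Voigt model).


E1 = Ef*Vf + Em*(1-Vf) = 360*0.5 + 4*0.5 = 182.0 GPa

182.0 GPa


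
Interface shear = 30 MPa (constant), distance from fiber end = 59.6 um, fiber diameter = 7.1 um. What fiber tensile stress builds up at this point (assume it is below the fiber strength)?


Force balance: sigma_f * (pi*d^2/4) = tau * (pi*d) * x  ->  sigma_f = 4 * tau * x / d
sigma_f = 4 * 30 * 59.6 / 7.1 = 1007.3 MPa

1007.3 MPa


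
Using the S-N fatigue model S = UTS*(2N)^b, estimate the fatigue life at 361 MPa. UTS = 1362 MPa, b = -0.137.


N = 0.5 * (S/UTS)^(1/b) = 0.5 * (361/1362)^(1/-0.137) = 8095.4201 cycles

8095.4201 cycles


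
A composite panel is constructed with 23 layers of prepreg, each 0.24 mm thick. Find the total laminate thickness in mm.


h = n * t_ply = 23 * 0.24 = 5.52 mm

5.52 mm


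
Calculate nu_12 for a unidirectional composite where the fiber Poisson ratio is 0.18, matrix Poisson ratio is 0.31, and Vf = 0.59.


nu_12 = nu_f*Vf + nu_m*(1-Vf) = 0.18*0.59 + 0.31*0.41 = 0.2333

0.2333


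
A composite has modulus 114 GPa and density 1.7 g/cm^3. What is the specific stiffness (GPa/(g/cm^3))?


Specific stiffness = E/rho = 114/1.7 = 67.1 GPa/(g/cm^3)

67.1 GPa/(g/cm^3)


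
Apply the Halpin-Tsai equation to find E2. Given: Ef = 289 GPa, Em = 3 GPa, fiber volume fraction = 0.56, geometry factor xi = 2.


eta = (Ef/Em - 1)/(Ef/Em + xi) = (96.3333 - 1)/(96.3333 + 2) = 0.9695
E2 = Em*(1+xi*eta*Vf)/(1-eta*Vf) = 13.69 GPa

13.69 GPa


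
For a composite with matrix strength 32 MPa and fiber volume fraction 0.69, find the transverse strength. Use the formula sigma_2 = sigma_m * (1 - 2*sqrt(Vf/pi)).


factor = 1 - 2*sqrt(0.69/pi) = 0.0627
sigma_2 = 32 * 0.0627 = 2.01 MPa

2.01 MPa


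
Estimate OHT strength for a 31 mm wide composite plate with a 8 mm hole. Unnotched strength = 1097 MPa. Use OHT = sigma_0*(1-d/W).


OHT = sigma_0*(1-d/W) = 1097*(1-8/31) = 813.9 MPa

813.9 MPa


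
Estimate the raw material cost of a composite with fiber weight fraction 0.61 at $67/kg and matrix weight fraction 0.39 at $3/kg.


Cost = cost_f*Wf + cost_m*Wm = 67*0.61 + 3*0.39 = $42.04/kg

$42.04/kg


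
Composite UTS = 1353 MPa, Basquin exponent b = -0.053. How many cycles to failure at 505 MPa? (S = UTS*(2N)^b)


N = 0.5 * (S/UTS)^(1/b) = 0.5 * (505/1353)^(1/-0.053) = 5.9506e+07 cycles

5.9506e+07 cycles


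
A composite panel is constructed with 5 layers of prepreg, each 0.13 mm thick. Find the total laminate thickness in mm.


h = n * t_ply = 5 * 0.13 = 0.65 mm

0.65 mm


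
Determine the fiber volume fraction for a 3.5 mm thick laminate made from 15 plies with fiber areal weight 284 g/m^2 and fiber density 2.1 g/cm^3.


Vf = n * FAW / (rho_f * h * 1000) = 15 * 284 / (2.1 * 3.5 * 1000) = 0.5796

0.5796


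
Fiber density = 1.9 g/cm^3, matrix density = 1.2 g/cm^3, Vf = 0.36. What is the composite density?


rho_c = rho_f*Vf + rho_m*(1-Vf) = 1.9*0.36 + 1.2*0.64 = 1.452 g/cm^3

1.452 g/cm^3


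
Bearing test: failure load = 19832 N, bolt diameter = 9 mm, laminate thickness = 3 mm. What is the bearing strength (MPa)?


sigma_br = F/(d*h) = 19832/(9*3) = 734.5 MPa

734.5 MPa


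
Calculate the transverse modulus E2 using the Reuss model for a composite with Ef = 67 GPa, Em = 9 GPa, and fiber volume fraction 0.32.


1/E2 = Vf/Ef + (1-Vf)/Em = 0.32/67 + 0.68/9
E2 = 12.45 GPa

12.45 GPa


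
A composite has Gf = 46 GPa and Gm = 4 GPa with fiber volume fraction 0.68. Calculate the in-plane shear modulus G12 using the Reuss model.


1/G12 = Vf/Gf + (1-Vf)/Gm = 0.68/46 + 0.32/4
G12 = 10.55 GPa

10.55 GPa


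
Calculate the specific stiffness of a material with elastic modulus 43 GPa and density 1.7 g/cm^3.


Specific stiffness = E/rho = 43/1.7 = 25.3 GPa/(g/cm^3)

25.3 GPa/(g/cm^3)


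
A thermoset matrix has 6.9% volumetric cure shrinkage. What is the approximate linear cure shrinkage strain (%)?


Linear shrinkage ≈ vol_shrink/3 = 6.9/3 = 2.3%

2.3%


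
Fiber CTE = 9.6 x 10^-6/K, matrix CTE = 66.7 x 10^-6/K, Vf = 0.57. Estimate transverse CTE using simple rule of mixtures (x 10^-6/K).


alpha_2 = alpha_f*Vf + alpha_m*(1-Vf) = 9.6*0.57 + 66.7*0.43 = 34.2 x 10^-6/K

34.2 x 10^-6/K


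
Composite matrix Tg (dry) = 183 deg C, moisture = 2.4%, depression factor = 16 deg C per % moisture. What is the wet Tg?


Tg_wet = Tg_dry - k*moisture = 183 - 16*2.4 = 144.6 deg C

144.6 deg C


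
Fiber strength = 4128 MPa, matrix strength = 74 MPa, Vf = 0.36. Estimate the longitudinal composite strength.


sigma_1 = sigma_f*Vf + sigma_m*(1-Vf) = 4128*0.36 + 74*0.64 = 1533.4 MPa

1533.4 MPa


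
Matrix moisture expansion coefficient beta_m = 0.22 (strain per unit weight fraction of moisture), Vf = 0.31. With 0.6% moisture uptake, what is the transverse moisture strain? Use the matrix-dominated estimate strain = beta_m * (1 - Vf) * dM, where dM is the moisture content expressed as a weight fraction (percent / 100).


dM = 0.6/100 = 0.006
strain = beta_m * (1-Vf) * dM = 0.22 * 0.69 * 0.006 = 0.0009108

0.0009108


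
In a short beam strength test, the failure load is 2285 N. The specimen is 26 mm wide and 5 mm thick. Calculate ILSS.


ILSS = 3F/(4bh) = 3*2285/(4*26*5) = 13.18 MPa

13.18 MPa


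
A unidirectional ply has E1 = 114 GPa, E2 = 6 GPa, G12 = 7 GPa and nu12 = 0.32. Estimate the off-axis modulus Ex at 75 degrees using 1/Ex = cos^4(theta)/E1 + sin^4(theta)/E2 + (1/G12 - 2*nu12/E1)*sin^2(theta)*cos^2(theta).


cos^4(75) = 0.004487, sin^4(75) = 0.870513, sin^2(75)*cos^2(75) = 0.0625
1/G12 - 2*nu12/E1 = 1/7 - 2*0.32/114 = 0.137243 GPa^-1
1/Ex = 0.004487/114 + 0.870513/6 + 0.137243*0.0625 = 0.1537025 GPa^-1
Ex = 6.51 GPa

6.51 GPa


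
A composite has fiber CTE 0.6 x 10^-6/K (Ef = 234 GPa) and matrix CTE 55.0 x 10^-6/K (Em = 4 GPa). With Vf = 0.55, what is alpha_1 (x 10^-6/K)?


E1 = Ef*Vf + Em*(1-Vf) = 130.5
alpha_1 = (alpha_f*Ef*Vf + alpha_m*Em*(1-Vf))/E1 = 1.35 x 10^-6/K

1.35 x 10^-6/K


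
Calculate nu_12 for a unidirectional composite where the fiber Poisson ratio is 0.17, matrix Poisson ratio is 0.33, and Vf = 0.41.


nu_12 = nu_f*Vf + nu_m*(1-Vf) = 0.17*0.41 + 0.33*0.59 = 0.2644

0.2644


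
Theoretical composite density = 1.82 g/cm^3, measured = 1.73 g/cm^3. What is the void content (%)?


Void% = (rho_theo - rho_actual)/rho_theo * 100 = (1.82 - 1.73)/1.82 * 100 = 4.95%

4.95%


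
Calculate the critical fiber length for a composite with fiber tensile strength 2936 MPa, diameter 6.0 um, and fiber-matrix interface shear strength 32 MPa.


Lc = sigma_f * d / (2 * tau_i) = 2936 * 6.0 / (2 * 32) = 275.3 um

275.3 um


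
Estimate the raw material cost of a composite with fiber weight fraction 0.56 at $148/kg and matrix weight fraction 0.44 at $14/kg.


Cost = cost_f*Wf + cost_m*Wm = 148*0.56 + 14*0.44 = $89.04/kg

$89.04/kg


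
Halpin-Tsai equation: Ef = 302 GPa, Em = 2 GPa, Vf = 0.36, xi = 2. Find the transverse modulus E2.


eta = (Ef/Em - 1)/(Ef/Em + xi) = (151.0 - 1)/(151.0 + 2) = 0.9804
E2 = Em*(1+xi*eta*Vf)/(1-eta*Vf) = 5.27 GPa

5.27 GPa


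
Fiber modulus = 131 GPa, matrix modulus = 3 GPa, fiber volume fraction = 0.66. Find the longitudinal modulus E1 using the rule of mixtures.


E1 = Ef*Vf + Em*(1-Vf) = 131*0.66 + 3*0.34 = 87.48 GPa

87.48 GPa


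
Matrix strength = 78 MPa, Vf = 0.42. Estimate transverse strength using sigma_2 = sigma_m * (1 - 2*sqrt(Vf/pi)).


factor = 1 - 2*sqrt(0.42/pi) = 0.2687
sigma_2 = 78 * 0.2687 = 20.96 MPa

20.96 MPa


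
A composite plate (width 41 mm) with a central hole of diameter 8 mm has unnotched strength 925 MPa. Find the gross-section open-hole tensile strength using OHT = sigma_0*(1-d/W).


OHT = sigma_0*(1-d/W) = 925*(1-8/41) = 744.5 MPa

744.5 MPa


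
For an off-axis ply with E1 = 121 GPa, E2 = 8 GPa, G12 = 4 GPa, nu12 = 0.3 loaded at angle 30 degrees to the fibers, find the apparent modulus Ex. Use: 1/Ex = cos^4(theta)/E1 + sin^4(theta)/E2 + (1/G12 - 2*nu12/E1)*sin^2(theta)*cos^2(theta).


cos^4(30) = 0.5625, sin^4(30) = 0.0625, sin^2(30)*cos^2(30) = 0.1875
1/G12 - 2*nu12/E1 = 1/4 - 2*0.3/121 = 0.245041 GPa^-1
1/Ex = 0.5625/121 + 0.0625/8 + 0.245041*0.1875 = 0.0584065 GPa^-1
Ex = 17.12 GPa

17.12 GPa


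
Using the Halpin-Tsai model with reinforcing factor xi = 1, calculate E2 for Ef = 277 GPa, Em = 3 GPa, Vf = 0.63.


eta = (Ef/Em - 1)/(Ef/Em + xi) = (92.3333 - 1)/(92.3333 + 1) = 0.9786
E2 = Em*(1+xi*eta*Vf)/(1-eta*Vf) = 12.65 GPa

12.65 GPa


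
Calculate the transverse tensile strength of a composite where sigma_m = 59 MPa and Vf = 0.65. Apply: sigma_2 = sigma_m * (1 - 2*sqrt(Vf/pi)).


factor = 1 - 2*sqrt(0.65/pi) = 0.0903
sigma_2 = 59 * 0.0903 = 5.33 MPa

5.33 MPa


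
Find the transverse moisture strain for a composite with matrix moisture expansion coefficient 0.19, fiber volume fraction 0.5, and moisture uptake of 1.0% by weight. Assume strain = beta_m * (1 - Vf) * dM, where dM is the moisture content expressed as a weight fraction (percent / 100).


dM = 1.0/100 = 0.01
strain = beta_m * (1-Vf) * dM = 0.19 * 0.5 * 0.01 = 0.00095

0.00095


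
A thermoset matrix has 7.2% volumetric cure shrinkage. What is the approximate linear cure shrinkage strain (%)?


Linear shrinkage ≈ vol_shrink/3 = 7.2/3 = 2.4%

2.4%


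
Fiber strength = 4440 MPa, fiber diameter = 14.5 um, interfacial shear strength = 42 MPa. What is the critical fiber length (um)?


Lc = sigma_f * d / (2 * tau_i) = 4440 * 14.5 / (2 * 42) = 766.4 um

766.4 um


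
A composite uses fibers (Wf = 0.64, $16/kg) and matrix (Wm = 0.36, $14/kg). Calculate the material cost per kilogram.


Cost = cost_f*Wf + cost_m*Wm = 16*0.64 + 14*0.36 = $15.28/kg

$15.28/kg


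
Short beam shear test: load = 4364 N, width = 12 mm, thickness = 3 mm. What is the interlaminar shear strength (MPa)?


ILSS = 3F/(4bh) = 3*4364/(4*12*3) = 90.92 MPa

90.92 MPa


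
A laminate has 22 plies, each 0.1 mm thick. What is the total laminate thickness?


h = n * t_ply = 22 * 0.1 = 2.2 mm

2.2 mm


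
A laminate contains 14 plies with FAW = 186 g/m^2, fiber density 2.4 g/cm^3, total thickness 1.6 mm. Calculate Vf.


Vf = n * FAW / (rho_f * h * 1000) = 14 * 186 / (2.4 * 1.6 * 1000) = 0.6781

0.6781


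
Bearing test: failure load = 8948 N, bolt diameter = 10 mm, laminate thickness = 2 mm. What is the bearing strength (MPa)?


sigma_br = F/(d*h) = 8948/(10*2) = 447.4 MPa

447.4 MPa


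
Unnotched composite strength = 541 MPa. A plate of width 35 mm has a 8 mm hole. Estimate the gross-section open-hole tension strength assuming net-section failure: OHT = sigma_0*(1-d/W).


OHT = sigma_0*(1-d/W) = 541*(1-8/35) = 417.3 MPa

417.3 MPa


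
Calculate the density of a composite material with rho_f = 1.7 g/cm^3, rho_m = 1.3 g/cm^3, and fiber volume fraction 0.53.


rho_c = rho_f*Vf + rho_m*(1-Vf) = 1.7*0.53 + 1.3*0.47 = 1.512 g/cm^3

1.512 g/cm^3


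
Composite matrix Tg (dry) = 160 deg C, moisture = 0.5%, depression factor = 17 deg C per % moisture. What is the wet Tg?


Tg_wet = Tg_dry - k*moisture = 160 - 17*0.5 = 151.5 deg C

151.5 deg C


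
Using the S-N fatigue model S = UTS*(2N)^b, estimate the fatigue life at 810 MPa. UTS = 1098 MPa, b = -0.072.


N = 0.5 * (S/UTS)^(1/b) = 0.5 * (810/1098)^(1/-0.072) = 34.1927 cycles

34.1927 cycles


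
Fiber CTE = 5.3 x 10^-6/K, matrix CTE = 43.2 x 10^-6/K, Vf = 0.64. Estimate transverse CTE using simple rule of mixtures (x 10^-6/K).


alpha_2 = alpha_f*Vf + alpha_m*(1-Vf) = 5.3*0.64 + 43.2*0.36 = 18.9 x 10^-6/K

18.9 x 10^-6/K


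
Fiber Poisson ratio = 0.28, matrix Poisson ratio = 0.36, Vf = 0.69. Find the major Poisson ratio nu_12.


nu_12 = nu_f*Vf + nu_m*(1-Vf) = 0.28*0.69 + 0.36*0.31 = 0.3048

0.3048


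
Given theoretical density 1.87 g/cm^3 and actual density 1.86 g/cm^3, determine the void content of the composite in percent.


Void% = (rho_theo - rho_actual)/rho_theo * 100 = (1.87 - 1.86)/1.87 * 100 = 0.53%

0.53%


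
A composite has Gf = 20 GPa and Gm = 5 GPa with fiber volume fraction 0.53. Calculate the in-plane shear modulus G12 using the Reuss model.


1/G12 = Vf/Gf + (1-Vf)/Gm = 0.53/20 + 0.47/5
G12 = 8.3 GPa

8.3 GPa


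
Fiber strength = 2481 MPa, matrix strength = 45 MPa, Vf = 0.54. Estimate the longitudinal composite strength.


sigma_1 = sigma_f*Vf + sigma_m*(1-Vf) = 2481*0.54 + 45*0.46 = 1360.4 MPa

1360.4 MPa


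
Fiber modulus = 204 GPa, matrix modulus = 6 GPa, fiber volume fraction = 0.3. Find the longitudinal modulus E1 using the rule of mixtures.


E1 = Ef*Vf + Em*(1-Vf) = 204*0.3 + 6*0.7 = 65.4 GPa

65.4 GPa


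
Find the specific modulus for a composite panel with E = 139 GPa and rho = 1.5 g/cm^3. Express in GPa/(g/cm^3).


Specific stiffness = E/rho = 139/1.5 = 92.7 GPa/(g/cm^3)

92.7 GPa/(g/cm^3)


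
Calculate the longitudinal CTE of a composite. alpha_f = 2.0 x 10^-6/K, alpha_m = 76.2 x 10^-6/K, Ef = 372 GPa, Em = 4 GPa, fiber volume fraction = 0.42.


E1 = Ef*Vf + Em*(1-Vf) = 158.56
alpha_1 = (alpha_f*Ef*Vf + alpha_m*Em*(1-Vf))/E1 = 3.09 x 10^-6/K

3.09 x 10^-6/K


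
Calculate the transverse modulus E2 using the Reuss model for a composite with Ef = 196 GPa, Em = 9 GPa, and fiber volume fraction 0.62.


1/E2 = Vf/Ef + (1-Vf)/Em = 0.62/196 + 0.38/9
E2 = 22.03 GPa

22.03 GPa


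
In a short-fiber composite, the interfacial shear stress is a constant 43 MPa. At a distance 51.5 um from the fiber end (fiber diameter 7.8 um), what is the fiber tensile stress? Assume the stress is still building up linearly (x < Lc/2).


Force balance: sigma_f * (pi*d^2/4) = tau * (pi*d) * x  ->  sigma_f = 4 * tau * x / d
sigma_f = 4 * 43 * 51.5 / 7.8 = 1135.6 MPa

1135.6 MPa


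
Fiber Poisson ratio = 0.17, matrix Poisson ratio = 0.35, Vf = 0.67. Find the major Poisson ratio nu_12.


nu_12 = nu_f*Vf + nu_m*(1-Vf) = 0.17*0.67 + 0.35*0.33 = 0.2294

0.2294


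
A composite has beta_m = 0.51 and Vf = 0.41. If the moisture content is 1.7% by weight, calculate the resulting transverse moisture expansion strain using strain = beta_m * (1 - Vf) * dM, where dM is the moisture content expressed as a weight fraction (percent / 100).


dM = 1.7/100 = 0.017
strain = beta_m * (1-Vf) * dM = 0.51 * 0.59 * 0.017 = 0.0051153

0.0051153


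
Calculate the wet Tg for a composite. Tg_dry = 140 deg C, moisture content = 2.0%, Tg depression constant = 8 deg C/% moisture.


Tg_wet = Tg_dry - k*moisture = 140 - 8*2.0 = 124.0 deg C

124.0 deg C


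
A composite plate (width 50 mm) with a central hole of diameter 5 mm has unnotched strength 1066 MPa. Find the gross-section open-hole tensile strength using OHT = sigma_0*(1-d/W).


OHT = sigma_0*(1-d/W) = 1066*(1-5/50) = 959.4 MPa

959.4 MPa


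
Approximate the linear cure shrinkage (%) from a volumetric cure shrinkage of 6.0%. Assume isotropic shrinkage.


Linear shrinkage ≈ vol_shrink/3 = 6.0/3 = 2.0%

2.0%


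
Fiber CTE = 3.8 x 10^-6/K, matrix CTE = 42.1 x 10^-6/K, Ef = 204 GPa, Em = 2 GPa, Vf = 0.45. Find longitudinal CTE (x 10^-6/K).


E1 = Ef*Vf + Em*(1-Vf) = 92.9
alpha_1 = (alpha_f*Ef*Vf + alpha_m*Em*(1-Vf))/E1 = 4.25 x 10^-6/K

4.25 x 10^-6/K


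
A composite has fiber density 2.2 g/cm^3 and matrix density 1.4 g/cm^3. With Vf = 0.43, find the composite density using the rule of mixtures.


rho_c = rho_f*Vf + rho_m*(1-Vf) = 2.2*0.43 + 1.4*0.57 = 1.744 g/cm^3

1.744 g/cm^3


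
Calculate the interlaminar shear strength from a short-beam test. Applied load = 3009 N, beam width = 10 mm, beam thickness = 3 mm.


ILSS = 3F/(4bh) = 3*3009/(4*10*3) = 75.23 MPa

75.23 MPa


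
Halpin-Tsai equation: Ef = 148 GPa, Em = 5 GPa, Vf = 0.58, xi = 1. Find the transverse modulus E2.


eta = (Ef/Em - 1)/(Ef/Em + xi) = (29.6 - 1)/(29.6 + 1) = 0.9346
E2 = Em*(1+xi*eta*Vf)/(1-eta*Vf) = 16.84 GPa

16.84 GPa


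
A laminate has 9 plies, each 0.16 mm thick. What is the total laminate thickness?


h = n * t_ply = 9 * 0.16 = 1.44 mm

1.44 mm


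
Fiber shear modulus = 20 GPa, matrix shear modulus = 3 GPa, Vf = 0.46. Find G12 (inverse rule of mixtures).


1/G12 = Vf/Gf + (1-Vf)/Gm = 0.46/20 + 0.54/3
G12 = 4.93 GPa

4.93 GPa


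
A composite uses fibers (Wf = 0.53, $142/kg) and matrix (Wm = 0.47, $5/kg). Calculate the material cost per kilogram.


Cost = cost_f*Wf + cost_m*Wm = 142*0.53 + 5*0.47 = $77.61/kg

$77.61/kg


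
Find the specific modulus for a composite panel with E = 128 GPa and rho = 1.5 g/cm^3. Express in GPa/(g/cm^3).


Specific stiffness = E/rho = 128/1.5 = 85.3 GPa/(g/cm^3)

85.3 GPa/(g/cm^3)


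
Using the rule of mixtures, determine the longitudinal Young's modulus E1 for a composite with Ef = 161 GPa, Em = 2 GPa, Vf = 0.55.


E1 = Ef*Vf + Em*(1-Vf) = 161*0.55 + 2*0.45 = 89.45 GPa

89.45 GPa


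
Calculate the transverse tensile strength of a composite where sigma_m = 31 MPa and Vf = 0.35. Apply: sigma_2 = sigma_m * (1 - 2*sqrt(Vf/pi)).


factor = 1 - 2*sqrt(0.35/pi) = 0.3324
sigma_2 = 31 * 0.3324 = 10.31 MPa

10.31 MPa


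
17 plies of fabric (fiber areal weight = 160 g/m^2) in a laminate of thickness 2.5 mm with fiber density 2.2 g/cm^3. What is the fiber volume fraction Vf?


Vf = n * FAW / (rho_f * h * 1000) = 17 * 160 / (2.2 * 2.5 * 1000) = 0.4945

0.4945


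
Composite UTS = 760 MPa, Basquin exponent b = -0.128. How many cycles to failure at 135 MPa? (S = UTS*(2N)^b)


N = 0.5 * (S/UTS)^(1/b) = 0.5 * (135/760)^(1/-0.128) = 364832.5911 cycles

364832.5911 cycles


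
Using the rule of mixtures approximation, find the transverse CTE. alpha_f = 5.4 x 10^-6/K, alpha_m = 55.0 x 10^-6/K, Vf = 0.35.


alpha_2 = alpha_f*Vf + alpha_m*(1-Vf) = 5.4*0.35 + 55.0*0.65 = 37.6 x 10^-6/K

37.6 x 10^-6/K


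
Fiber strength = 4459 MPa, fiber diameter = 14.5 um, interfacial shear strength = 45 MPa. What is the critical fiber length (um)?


Lc = sigma_f * d / (2 * tau_i) = 4459 * 14.5 / (2 * 45) = 718.4 um

718.4 um


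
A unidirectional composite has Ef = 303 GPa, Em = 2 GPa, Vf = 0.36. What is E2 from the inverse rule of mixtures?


1/E2 = Vf/Ef + (1-Vf)/Em = 0.36/303 + 0.64/2
E2 = 3.11 GPa

3.11 GPa


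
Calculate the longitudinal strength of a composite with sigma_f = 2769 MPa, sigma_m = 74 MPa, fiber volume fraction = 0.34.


sigma_1 = sigma_f*Vf + sigma_m*(1-Vf) = 2769*0.34 + 74*0.66 = 990.3 MPa

990.3 MPa


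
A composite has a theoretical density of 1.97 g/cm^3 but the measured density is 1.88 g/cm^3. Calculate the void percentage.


Void% = (rho_theo - rho_actual)/rho_theo * 100 = (1.97 - 1.88)/1.97 * 100 = 4.57%

4.57%


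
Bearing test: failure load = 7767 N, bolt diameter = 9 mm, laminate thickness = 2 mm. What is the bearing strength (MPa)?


sigma_br = F/(d*h) = 7767/(9*2) = 431.5 MPa

431.5 MPa


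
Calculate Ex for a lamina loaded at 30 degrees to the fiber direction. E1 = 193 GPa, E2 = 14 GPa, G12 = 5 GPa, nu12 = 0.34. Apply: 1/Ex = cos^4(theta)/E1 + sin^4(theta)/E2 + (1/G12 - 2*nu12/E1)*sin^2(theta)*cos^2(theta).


cos^4(30) = 0.5625, sin^4(30) = 0.0625, sin^2(30)*cos^2(30) = 0.1875
1/G12 - 2*nu12/E1 = 1/5 - 2*0.34/193 = 0.196477 GPa^-1
1/Ex = 0.5625/193 + 0.0625/14 + 0.196477*0.1875 = 0.0442182 GPa^-1
Ex = 22.62 GPa

22.62 GPa


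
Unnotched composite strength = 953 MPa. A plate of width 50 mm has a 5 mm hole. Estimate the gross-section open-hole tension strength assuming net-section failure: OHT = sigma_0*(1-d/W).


OHT = sigma_0*(1-d/W) = 953*(1-5/50) = 857.7 MPa

857.7 MPa


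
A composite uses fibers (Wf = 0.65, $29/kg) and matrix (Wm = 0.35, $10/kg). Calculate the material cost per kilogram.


Cost = cost_f*Wf + cost_m*Wm = 29*0.65 + 10*0.35 = $22.35/kg

$22.35/kg


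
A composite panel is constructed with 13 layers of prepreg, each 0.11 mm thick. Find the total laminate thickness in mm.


h = n * t_ply = 13 * 0.11 = 1.43 mm

1.43 mm


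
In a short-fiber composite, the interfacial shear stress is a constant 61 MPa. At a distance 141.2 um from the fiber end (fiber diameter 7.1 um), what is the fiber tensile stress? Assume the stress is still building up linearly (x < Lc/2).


Force balance: sigma_f * (pi*d^2/4) = tau * (pi*d) * x  ->  sigma_f = 4 * tau * x / d
sigma_f = 4 * 61 * 141.2 / 7.1 = 4852.5 MPa

4852.5 MPa


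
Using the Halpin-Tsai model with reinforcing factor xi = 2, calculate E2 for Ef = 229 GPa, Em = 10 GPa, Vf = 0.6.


eta = (Ef/Em - 1)/(Ef/Em + xi) = (22.9 - 1)/(22.9 + 2) = 0.8795
E2 = Em*(1+xi*eta*Vf)/(1-eta*Vf) = 43.52 GPa

43.52 GPa


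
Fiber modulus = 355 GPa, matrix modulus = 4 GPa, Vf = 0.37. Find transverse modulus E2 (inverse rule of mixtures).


1/E2 = Vf/Ef + (1-Vf)/Em = 0.37/355 + 0.63/4
E2 = 6.31 GPa

6.31 GPa


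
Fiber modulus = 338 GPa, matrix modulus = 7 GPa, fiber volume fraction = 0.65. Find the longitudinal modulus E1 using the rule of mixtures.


E1 = Ef*Vf + Em*(1-Vf) = 338*0.65 + 7*0.35 = 222.15 GPa

222.15 GPa


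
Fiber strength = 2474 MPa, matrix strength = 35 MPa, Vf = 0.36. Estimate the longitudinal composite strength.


sigma_1 = sigma_f*Vf + sigma_m*(1-Vf) = 2474*0.36 + 35*0.64 = 913.0 MPa

913.0 MPa


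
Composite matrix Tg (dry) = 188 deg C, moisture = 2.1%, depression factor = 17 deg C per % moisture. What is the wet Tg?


Tg_wet = Tg_dry - k*moisture = 188 - 17*2.1 = 152.3 deg C

152.3 deg C


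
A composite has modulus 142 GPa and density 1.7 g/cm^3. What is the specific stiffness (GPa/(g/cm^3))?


Specific stiffness = E/rho = 142/1.7 = 83.5 GPa/(g/cm^3)

83.5 GPa/(g/cm^3)


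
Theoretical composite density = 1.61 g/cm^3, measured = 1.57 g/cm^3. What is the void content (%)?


Void% = (rho_theo - rho_actual)/rho_theo * 100 = (1.61 - 1.57)/1.61 * 100 = 2.48%

2.48%


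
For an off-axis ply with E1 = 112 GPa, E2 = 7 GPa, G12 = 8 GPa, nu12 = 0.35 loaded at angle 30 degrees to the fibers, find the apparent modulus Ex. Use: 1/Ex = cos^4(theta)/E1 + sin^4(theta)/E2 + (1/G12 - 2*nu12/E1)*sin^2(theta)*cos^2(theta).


cos^4(30) = 0.5625, sin^4(30) = 0.0625, sin^2(30)*cos^2(30) = 0.1875
1/G12 - 2*nu12/E1 = 1/8 - 2*0.35/112 = 0.11875 GPa^-1
1/Ex = 0.5625/112 + 0.0625/7 + 0.11875*0.1875 = 0.0362165 GPa^-1
Ex = 27.61 GPa

27.61 GPa


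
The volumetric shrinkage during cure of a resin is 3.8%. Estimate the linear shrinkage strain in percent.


Linear shrinkage ≈ vol_shrink/3 = 3.8/3 = 1.267%

1.267%


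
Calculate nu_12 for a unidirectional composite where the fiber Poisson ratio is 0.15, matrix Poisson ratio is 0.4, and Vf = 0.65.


nu_12 = nu_f*Vf + nu_m*(1-Vf) = 0.15*0.65 + 0.4*0.35 = 0.2375

0.2375


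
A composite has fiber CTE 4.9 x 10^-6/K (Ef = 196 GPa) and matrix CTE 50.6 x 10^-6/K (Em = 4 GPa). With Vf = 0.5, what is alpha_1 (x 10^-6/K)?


E1 = Ef*Vf + Em*(1-Vf) = 100.0
alpha_1 = (alpha_f*Ef*Vf + alpha_m*Em*(1-Vf))/E1 = 5.81 x 10^-6/K

5.81 x 10^-6/K


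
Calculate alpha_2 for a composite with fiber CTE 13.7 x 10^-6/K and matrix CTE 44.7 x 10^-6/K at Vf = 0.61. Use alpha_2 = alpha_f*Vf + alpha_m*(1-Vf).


alpha_2 = alpha_f*Vf + alpha_m*(1-Vf) = 13.7*0.61 + 44.7*0.39 = 25.8 x 10^-6/K

25.8 x 10^-6/K


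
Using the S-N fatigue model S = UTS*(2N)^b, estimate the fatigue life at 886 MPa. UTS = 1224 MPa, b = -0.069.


N = 0.5 * (S/UTS)^(1/b) = 0.5 * (886/1224)^(1/-0.069) = 54.0748 cycles

54.0748 cycles


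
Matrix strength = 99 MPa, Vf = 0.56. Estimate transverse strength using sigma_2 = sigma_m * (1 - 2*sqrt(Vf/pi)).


factor = 1 - 2*sqrt(0.56/pi) = 0.1556
sigma_2 = 99 * 0.1556 = 15.4 MPa

15.4 MPa


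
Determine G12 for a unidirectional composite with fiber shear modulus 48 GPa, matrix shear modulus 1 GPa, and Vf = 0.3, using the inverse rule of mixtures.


1/G12 = Vf/Gf + (1-Vf)/Gm = 0.3/48 + 0.7/1
G12 = 1.42 GPa

1.42 GPa


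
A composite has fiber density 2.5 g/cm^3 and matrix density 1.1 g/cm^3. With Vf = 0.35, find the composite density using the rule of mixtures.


rho_c = rho_f*Vf + rho_m*(1-Vf) = 2.5*0.35 + 1.1*0.65 = 1.59 g/cm^3

1.59 g/cm^3


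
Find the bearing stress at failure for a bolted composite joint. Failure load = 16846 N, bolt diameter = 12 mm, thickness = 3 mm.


sigma_br = F/(d*h) = 16846/(12*3) = 467.9 MPa

467.9 MPa


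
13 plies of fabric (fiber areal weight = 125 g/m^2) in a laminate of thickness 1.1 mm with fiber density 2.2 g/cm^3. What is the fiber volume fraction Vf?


Vf = n * FAW / (rho_f * h * 1000) = 13 * 125 / (2.2 * 1.1 * 1000) = 0.6715

0.6715


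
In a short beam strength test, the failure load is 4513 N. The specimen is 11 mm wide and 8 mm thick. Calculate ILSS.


ILSS = 3F/(4bh) = 3*4513/(4*11*8) = 38.46 MPa

38.46 MPa


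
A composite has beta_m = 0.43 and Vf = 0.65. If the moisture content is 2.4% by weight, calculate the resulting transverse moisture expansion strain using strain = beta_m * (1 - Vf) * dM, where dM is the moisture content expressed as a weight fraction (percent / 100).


dM = 2.4/100 = 0.024
strain = beta_m * (1-Vf) * dM = 0.43 * 0.35 * 0.024 = 0.003612

0.003612


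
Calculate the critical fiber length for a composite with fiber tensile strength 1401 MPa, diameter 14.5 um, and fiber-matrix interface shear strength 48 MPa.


Lc = sigma_f * d / (2 * tau_i) = 1401 * 14.5 / (2 * 48) = 211.6 um

211.6 um


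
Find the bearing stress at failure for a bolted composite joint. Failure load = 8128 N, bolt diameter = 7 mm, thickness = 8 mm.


sigma_br = F/(d*h) = 8128/(7*8) = 145.1 MPa

145.1 MPa


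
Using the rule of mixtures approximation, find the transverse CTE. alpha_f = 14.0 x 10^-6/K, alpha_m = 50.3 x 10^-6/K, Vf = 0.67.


alpha_2 = alpha_f*Vf + alpha_m*(1-Vf) = 14.0*0.67 + 50.3*0.33 = 26.0 x 10^-6/K

26.0 x 10^-6/K


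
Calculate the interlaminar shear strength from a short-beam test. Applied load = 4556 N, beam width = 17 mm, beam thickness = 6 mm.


ILSS = 3F/(4bh) = 3*4556/(4*17*6) = 33.5 MPa

33.5 MPa


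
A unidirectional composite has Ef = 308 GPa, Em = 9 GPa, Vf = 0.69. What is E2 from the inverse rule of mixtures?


1/E2 = Vf/Ef + (1-Vf)/Em = 0.69/308 + 0.31/9
E2 = 27.26 GPa

27.26 GPa


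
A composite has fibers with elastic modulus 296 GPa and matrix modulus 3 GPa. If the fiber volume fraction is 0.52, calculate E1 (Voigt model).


E1 = Ef*Vf + Em*(1-Vf) = 296*0.52 + 3*0.48 = 155.36 GPa

155.36 GPa


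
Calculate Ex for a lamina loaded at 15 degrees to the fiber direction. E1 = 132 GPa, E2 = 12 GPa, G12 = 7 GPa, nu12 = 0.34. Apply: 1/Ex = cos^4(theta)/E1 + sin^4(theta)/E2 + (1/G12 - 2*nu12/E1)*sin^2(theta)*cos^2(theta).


cos^4(15) = 0.870513, sin^4(15) = 0.004487, sin^2(15)*cos^2(15) = 0.0625
1/G12 - 2*nu12/E1 = 1/7 - 2*0.34/132 = 0.137706 GPa^-1
1/Ex = 0.870513/132 + 0.004487/12 + 0.137706*0.0625 = 0.0155753 GPa^-1
Ex = 64.2 GPa

64.2 GPa


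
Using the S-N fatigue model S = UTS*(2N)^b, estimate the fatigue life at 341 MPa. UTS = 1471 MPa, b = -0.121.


N = 0.5 * (S/UTS)^(1/b) = 0.5 * (341/1471)^(1/-0.121) = 88253.6676 cycles

88253.6676 cycles


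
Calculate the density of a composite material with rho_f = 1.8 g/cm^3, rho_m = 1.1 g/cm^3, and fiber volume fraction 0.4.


rho_c = rho_f*Vf + rho_m*(1-Vf) = 1.8*0.4 + 1.1*0.6 = 1.38 g/cm^3

1.38 g/cm^3


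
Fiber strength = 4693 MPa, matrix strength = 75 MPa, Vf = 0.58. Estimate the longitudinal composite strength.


sigma_1 = sigma_f*Vf + sigma_m*(1-Vf) = 4693*0.58 + 75*0.42 = 2753.4 MPa

2753.4 MPa


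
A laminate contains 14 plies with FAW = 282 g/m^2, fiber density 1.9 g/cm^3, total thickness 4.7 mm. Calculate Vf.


Vf = n * FAW / (rho_f * h * 1000) = 14 * 282 / (1.9 * 4.7 * 1000) = 0.4421

0.4421


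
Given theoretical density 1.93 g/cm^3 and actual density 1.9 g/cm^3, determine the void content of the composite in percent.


Void% = (rho_theo - rho_actual)/rho_theo * 100 = (1.93 - 1.9)/1.93 * 100 = 1.55%

1.55%


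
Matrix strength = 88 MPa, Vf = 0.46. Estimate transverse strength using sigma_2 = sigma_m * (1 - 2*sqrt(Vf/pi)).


factor = 1 - 2*sqrt(0.46/pi) = 0.2347
sigma_2 = 88 * 0.2347 = 20.65 MPa

20.65 MPa


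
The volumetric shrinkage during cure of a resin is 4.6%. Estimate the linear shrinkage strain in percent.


Linear shrinkage ≈ vol_shrink/3 = 4.6/3 = 1.533%

1.533%


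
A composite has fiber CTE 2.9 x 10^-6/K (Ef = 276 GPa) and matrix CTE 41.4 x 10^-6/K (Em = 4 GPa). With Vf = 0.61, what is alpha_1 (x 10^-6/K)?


E1 = Ef*Vf + Em*(1-Vf) = 169.92
alpha_1 = (alpha_f*Ef*Vf + alpha_m*Em*(1-Vf))/E1 = 3.25 x 10^-6/K

3.25 x 10^-6/K


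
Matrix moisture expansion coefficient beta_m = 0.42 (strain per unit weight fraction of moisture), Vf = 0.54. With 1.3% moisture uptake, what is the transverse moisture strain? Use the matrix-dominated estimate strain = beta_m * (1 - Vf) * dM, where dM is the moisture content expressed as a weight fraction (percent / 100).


dM = 1.3/100 = 0.013
strain = beta_m * (1-Vf) * dM = 0.42 * 0.46 * 0.013 = 0.0025116

0.0025116


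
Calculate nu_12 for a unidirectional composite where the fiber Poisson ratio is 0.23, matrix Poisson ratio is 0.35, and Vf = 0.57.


nu_12 = nu_f*Vf + nu_m*(1-Vf) = 0.23*0.57 + 0.35*0.43 = 0.2816

0.2816


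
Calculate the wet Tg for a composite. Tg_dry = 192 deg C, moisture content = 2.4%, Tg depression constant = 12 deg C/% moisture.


Tg_wet = Tg_dry - k*moisture = 192 - 12*2.4 = 163.2 deg C

163.2 deg C


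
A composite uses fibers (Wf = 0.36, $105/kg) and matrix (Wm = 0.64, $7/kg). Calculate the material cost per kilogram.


Cost = cost_f*Wf + cost_m*Wm = 105*0.36 + 7*0.64 = $42.28/kg

$42.28/kg


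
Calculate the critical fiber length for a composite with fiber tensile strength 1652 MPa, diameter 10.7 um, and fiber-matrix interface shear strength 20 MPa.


Lc = sigma_f * d / (2 * tau_i) = 1652 * 10.7 / (2 * 20) = 441.9 um

441.9 um


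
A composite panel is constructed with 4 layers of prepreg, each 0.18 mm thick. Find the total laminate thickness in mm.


h = n * t_ply = 4 * 0.18 = 0.72 mm

0.72 mm


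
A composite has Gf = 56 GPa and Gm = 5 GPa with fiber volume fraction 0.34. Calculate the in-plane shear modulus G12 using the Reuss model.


1/G12 = Vf/Gf + (1-Vf)/Gm = 0.34/56 + 0.66/5
G12 = 7.24 GPa

7.24 GPa


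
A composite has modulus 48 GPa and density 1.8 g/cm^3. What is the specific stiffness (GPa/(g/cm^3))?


Specific stiffness = E/rho = 48/1.8 = 26.7 GPa/(g/cm^3)

26.7 GPa/(g/cm^3)


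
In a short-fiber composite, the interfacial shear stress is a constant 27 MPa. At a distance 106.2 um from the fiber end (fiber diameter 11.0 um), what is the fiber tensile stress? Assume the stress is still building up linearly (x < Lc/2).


Force balance: sigma_f * (pi*d^2/4) = tau * (pi*d) * x  ->  sigma_f = 4 * tau * x / d
sigma_f = 4 * 27 * 106.2 / 11.0 = 1042.7 MPa

1042.7 MPa


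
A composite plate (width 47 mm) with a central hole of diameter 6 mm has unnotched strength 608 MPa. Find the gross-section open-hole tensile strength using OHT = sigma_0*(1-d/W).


OHT = sigma_0*(1-d/W) = 608*(1-6/47) = 530.4 MPa

530.4 MPa


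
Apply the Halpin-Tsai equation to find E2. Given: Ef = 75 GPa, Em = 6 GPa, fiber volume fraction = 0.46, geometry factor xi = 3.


eta = (Ef/Em - 1)/(Ef/Em + xi) = (12.5 - 1)/(12.5 + 3) = 0.7419
E2 = Em*(1+xi*eta*Vf)/(1-eta*Vf) = 18.43 GPa

18.43 GPa


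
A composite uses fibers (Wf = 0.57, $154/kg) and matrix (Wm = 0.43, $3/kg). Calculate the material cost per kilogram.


Cost = cost_f*Wf + cost_m*Wm = 154*0.57 + 3*0.43 = $89.07/kg

$89.07/kg


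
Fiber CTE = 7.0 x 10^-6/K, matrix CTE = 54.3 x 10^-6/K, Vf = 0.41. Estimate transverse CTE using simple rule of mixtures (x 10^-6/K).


alpha_2 = alpha_f*Vf + alpha_m*(1-Vf) = 7.0*0.41 + 54.3*0.59 = 34.9 x 10^-6/K

34.9 x 10^-6/K


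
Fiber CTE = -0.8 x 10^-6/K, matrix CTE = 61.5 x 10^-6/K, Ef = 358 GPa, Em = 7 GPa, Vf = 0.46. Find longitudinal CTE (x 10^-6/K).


E1 = Ef*Vf + Em*(1-Vf) = 168.46
alpha_1 = (alpha_f*Ef*Vf + alpha_m*Em*(1-Vf))/E1 = 0.6 x 10^-6/K

0.6 x 10^-6/K


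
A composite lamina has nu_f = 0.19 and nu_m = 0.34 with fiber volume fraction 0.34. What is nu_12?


nu_12 = nu_f*Vf + nu_m*(1-Vf) = 0.19*0.34 + 0.34*0.66 = 0.289

0.289
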